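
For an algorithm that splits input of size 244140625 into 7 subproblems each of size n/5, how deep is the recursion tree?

For divide and conquer with division factor 5:

Problem sizes at each level:
Level 0: 244140625
Level 1: 48828125
Level 2: 9765625
Level 3: 1953125
Level 4: 390625
Level 5: 78125
Level 6: 15625
Level 7: 3125
Level 8: 625
Level 9: 125
Level 10: 25
Level 11: 5
Level 12: 1

The root is level 0 and the size-1 base case is level 12 (the tree spans levels 0 through 12, i.e. 13 levels counting the root), so the depth is the number of divisions: log_5(244140625) = 12

The recursion tree depth is log_5(244140625) = 12. At each level, the problem size is divided by 5, so it takes 12 divisions to reduce to a base case of size 1. The algorithm makes 7 recursive calls at each level.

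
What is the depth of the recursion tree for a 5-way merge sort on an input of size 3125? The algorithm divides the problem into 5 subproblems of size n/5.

For divide and conquer with division factor 5:

Problem sizes at each level:
Level 0: 3125
Level 1: 625
Level 2: 125
Level 3: 25
Level 4: 5
Level 5: 1

The root is level 0 and the size-1 base case is level 5 (the tree spans levels 0 through 5, i.e. 6 levels counting the root), so the depth is the number of divisions: log_5(3125) = 5

The recursion tree depth is log_5(3125) = 5. At each level, the problem size is divided by 5, so it takes 5 divisions to reduce to a base case of size 1. The algorithm makes 5 recursive calls at each level.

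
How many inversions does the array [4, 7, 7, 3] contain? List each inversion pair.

Finding inversions in [4, 7, 7, 3]:

(0, 3): arr[0]=4 > arr[3]=3
(1, 3): arr[1]=7 > arr[3]=3
(2, 3): arr[2]=7 > arr[3]=3

Total inversions: 3

The array has 3 inversion(s): (0,3), (1,3), (2,3). Each pair (i,j) satisfies i < j and arr[i] > arr[j].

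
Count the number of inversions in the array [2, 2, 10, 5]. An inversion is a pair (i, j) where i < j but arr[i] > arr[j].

Finding inversions in [2, 2, 10, 5]:

(2, 3): arr[2]=10 > arr[3]=5

Total inversions: 1

The array has 1 inversion(s): (2,3). Each pair (i,j) satisfies i < j and arr[i] > arr[j].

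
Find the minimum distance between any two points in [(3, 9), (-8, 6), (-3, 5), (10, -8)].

Computing all pairwise distances among 4 points:

d((3, 9), (-8, 6)) = 11.4018
d((3, 9), (-3, 5)) = 7.2111
d((3, 9), (10, -8)) = 18.3848
d((-8, 6), (-3, 5)) = 5.099 <-- minimum
d((-8, 6), (10, -8)) = 22.8035
d((-3, 5), (10, -8)) = 18.3848

Closest pair: (-8, 6) and (-3, 5) with distance 5.099

The closest pair is (-8, 6) and (-3, 5) with Euclidean distance 5.099. For 4 points, brute-force pairwise comparison is shown above. For large n, the divide-and-conquer algorithm (sort by x, recurse on halves, check the dividing strip) achieves O(n log n).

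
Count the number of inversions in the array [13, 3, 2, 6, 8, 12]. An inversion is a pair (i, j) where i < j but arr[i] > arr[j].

Finding inversions in [13, 3, 2, 6, 8, 12]:

(0, 1): arr[0]=13 > arr[1]=3
(0, 2): arr[0]=13 > arr[2]=2
(0, 3): arr[0]=13 > arr[3]=6
(0, 4): arr[0]=13 > arr[4]=8
(0, 5): arr[0]=13 > arr[5]=12
(1, 2): arr[1]=3 > arr[2]=2

Total inversions: 6

The array has 6 inversion(s): (0,1), (0,2), (0,3), (0,4), (0,5), (1,2). Each pair (i,j) satisfies i < j and arr[i] > arr[j].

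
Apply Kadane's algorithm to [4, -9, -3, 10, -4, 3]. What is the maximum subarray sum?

Using Kadane's algorithm on [4, -9, -3, 10, -4, 3]:

Scanning through the array:
Position 1 (value -9): max_ending_here = -5, max_so_far = 4
Position 2 (value -3): max_ending_here = -3, max_so_far = 4
Position 3 (value 10): max_ending_here = 10, max_so_far = 10
Position 4 (value -4): max_ending_here = 6, max_so_far = 10
Position 5 (value 3): max_ending_here = 9, max_so_far = 10

Maximum subarray: [10]
Maximum sum: 10

The maximum subarray is [10] with sum 10. This subarray runs from index 3 to index 3.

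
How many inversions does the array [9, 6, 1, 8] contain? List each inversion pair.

Finding inversions in [9, 6, 1, 8]:

(0, 1): arr[0]=9 > arr[1]=6
(0, 2): arr[0]=9 > arr[2]=1
(0, 3): arr[0]=9 > arr[3]=8
(1, 2): arr[1]=6 > arr[2]=1

Total inversions: 4

The array has 4 inversion(s): (0,1), (0,2), (0,3), (1,2). Each pair (i,j) satisfies i < j and arr[i] > arr[j].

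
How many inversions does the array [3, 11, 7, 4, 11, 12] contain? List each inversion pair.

Finding inversions in [3, 11, 7, 4, 11, 12]:

(1, 2): arr[1]=11 > arr[2]=7
(1, 3): arr[1]=11 > arr[3]=4
(2, 3): arr[2]=7 > arr[3]=4

Total inversions: 3

The array has 3 inversion(s): (1,2), (1,3), (2,3). Each pair (i,j) satisfies i < j and arr[i] > arr[j].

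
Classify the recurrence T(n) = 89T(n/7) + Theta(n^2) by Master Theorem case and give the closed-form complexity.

Master Theorem for T(n) = 89T(n/7) + O(n^2):

a = 89, b = 7, c = 2
log_b(a) = log_7(89) = 2.3067

Case 1: c = 2 < log_7(89) = 2.3067
T(n) = O(n^(log_7 89))

For T(n) = 89T(n/7) + O(n^2): log_7(89) = 2.3067. This is Case 1 of the Master Theorem (c < log_b(a), work dominated by leaves), giving O(n^(log_7 89)).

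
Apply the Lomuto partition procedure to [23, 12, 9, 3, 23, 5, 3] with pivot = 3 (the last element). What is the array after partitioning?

Lomuto partition with pivot = 3:

Initial array: [23, 12, 9, 3, 23, 5, 3]

arr[0]=23 > 3: no swap
arr[1]=12 > 3: no swap
arr[2]=9 > 3: no swap
arr[3]=3 <= 3: swap with position 0, array becomes [3, 12, 9, 23, 23, 5, 3]
arr[4]=23 > 3: no swap
arr[5]=5 > 3: no swap

Place pivot at position 1: [3, 3, 9, 23, 23, 5, 12]
Pivot position: 1

After partitioning with pivot 3, the array becomes [3, 3, 9, 23, 23, 5, 12]. The pivot is placed at index 1. All elements to the left of the pivot are <= 3, and all elements to the right are > 3.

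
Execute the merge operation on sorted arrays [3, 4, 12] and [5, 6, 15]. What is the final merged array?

Merging process:

Compare 3 vs 5: take 3 from left. Merged: [3]
Compare 4 vs 5: take 4 from left. Merged: [3, 4]
Compare 12 vs 5: take 5 from right. Merged: [3, 4, 5]
Compare 12 vs 6: take 6 from right. Merged: [3, 4, 5, 6]
Compare 12 vs 15: take 12 from left. Merged: [3, 4, 5, 6, 12]
Append remaining from right: [15]. Merged: [3, 4, 5, 6, 12, 15]

Final merged array: [3, 4, 5, 6, 12, 15]
Total comparisons: 5

The merged array is [3, 4, 5, 6, 12, 15], requiring 5 comparisons. The merge step runs in O(n) time where n is the total number of elements.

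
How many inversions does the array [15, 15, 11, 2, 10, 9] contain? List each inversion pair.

Finding inversions in [15, 15, 11, 2, 10, 9]:

(0, 2): arr[0]=15 > arr[2]=11
(0, 3): arr[0]=15 > arr[3]=2
(0, 4): arr[0]=15 > arr[4]=10
(0, 5): arr[0]=15 > arr[5]=9
(1, 2): arr[1]=15 > arr[2]=11
(1, 3): arr[1]=15 > arr[3]=2
(1, 4): arr[1]=15 > arr[4]=10
(1, 5): arr[1]=15 > arr[5]=9
(2, 3): arr[2]=11 > arr[3]=2
(2, 4): arr[2]=11 > arr[4]=10
(2, 5): arr[2]=11 > arr[5]=9
(4, 5): arr[4]=10 > arr[5]=9

Total inversions: 12

The array has 12 inversion(s): (0,2), (0,3), (0,4), (0,5), (1,2), (1,3), (1,4), (1,5), (2,3), (2,4), (2,5), (4,5). Each pair (i,j) satisfies i < j and arr[i] > arr[j].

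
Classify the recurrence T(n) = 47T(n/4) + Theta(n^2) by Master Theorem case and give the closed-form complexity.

Master Theorem for T(n) = 47T(n/4) + O(n^2):

a = 47, b = 4, c = 2
log_b(a) = log_4(47) = 2.7773

Case 1: c = 2 < log_4(47) = 2.7773
T(n) = O(n^(log_4 47))

For T(n) = 47T(n/4) + O(n^2): log_4(47) = 2.7773. This is Case 1 of the Master Theorem (c < log_b(a), work dominated by leaves), giving O(n^(log_4 47)).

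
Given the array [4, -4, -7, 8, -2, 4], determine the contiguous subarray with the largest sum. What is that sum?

Using Kadane's algorithm on [4, -4, -7, 8, -2, 4]:

Scanning through the array:
Position 1 (value -4): max_ending_here = 0, max_so_far = 4
Position 2 (value -7): max_ending_here = -7, max_so_far = 4
Position 3 (value 8): max_ending_here = 8, max_so_far = 8
Position 4 (value -2): max_ending_here = 6, max_so_far = 8
Position 5 (value 4): max_ending_here = 10, max_so_far = 10

Maximum subarray: [8, -2, 4]
Maximum sum: 10

The maximum subarray is [8, -2, 4] with sum 10. This subarray runs from index 3 to index 5.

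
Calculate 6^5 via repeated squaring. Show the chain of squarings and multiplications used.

Computing 6^5 by squaring (build up from 6^1; each line after the first costs one multiplication):

6^1 = 6
6^2 = (6^1)^2 = 6^2 = 36
6^4 = (6^2)^2 = 36^2 = 1296
6^5 = 6 * 6^4 = 6 * 1296 = 7776

Result: 7776
Multiplications needed: 3 (3 lines after 6^1)

6^5 = 7776. Using exponentiation by squaring, this requires 3 multiplications. The key idea: if the exponent is even, square the half-power; if odd, multiply by the base once.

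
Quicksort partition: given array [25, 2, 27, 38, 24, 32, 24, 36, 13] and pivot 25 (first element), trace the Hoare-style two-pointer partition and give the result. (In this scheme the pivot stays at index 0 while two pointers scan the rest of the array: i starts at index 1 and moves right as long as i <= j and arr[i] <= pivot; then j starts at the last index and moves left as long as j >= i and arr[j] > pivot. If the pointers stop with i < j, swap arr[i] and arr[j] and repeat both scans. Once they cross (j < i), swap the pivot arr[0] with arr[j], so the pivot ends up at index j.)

Hoare-style two-pointer partition with pivot = 25:

Initial array: [25, 2, 27, 38, 24, 32, 24, 36, 13]

Pointers start at i = 1, j = 8.
i stops at index 2 (arr[2]=27 > 25), j stops at index 8 (arr[8]=13 <= 25): swap arr[2] and arr[8], array becomes [25, 2, 13, 38, 24, 32, 24, 36, 27]
i stops at index 3 (arr[3]=38 > 25), j stops at index 6 (arr[6]=24 <= 25): swap arr[3] and arr[6], array becomes [25, 2, 13, 24, 24, 32, 38, 36, 27]
i ends at 5, j ends at 4: the pointers have crossed (j < i), so scanning stops.

Swap pivot arr[0] with arr[4] to place pivot at position 4: [24, 2, 13, 24, 25, 32, 38, 36, 27]
Pivot position: 4

After partitioning with pivot 25, the array becomes [24, 2, 13, 24, 25, 32, 38, 36, 27]. The pivot is placed at index 4. All elements to the left of the pivot are <= 25, and all elements to the right are > 25.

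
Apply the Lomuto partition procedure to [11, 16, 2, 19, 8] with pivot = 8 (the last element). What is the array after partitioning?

Lomuto partition with pivot = 8:

Initial array: [11, 16, 2, 19, 8]

arr[0]=11 > 8: no swap
arr[1]=16 > 8: no swap
arr[2]=2 <= 8: swap with position 0, array becomes [2, 16, 11, 19, 8]
arr[3]=19 > 8: no swap

Place pivot at position 1: [2, 8, 11, 19, 16]
Pivot position: 1

After partitioning with pivot 8, the array becomes [2, 8, 11, 19, 16]. The pivot is placed at index 1. All elements to the left of the pivot are <= 8, and all elements to the right are > 8.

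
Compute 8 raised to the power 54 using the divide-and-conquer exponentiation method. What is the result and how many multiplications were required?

Computing 8^54 by squaring (build up from 8^1; each line after the first costs one multiplication):

8^1 = 8
8^2 = (8^1)^2 = 8^2 = 64
8^3 = 8 * 8^2 = 8 * 64 = 512
8^6 = (8^3)^2 = 512^2 = 262144
8^12 = (8^6)^2 = 262144^2 = 68719476736
8^13 = 8 * 8^12 = 8 * 68719476736 = 549755813888
8^26 = (8^13)^2 = 549755813888^2 = 302231454903657293676544
8^27 = 8 * 8^26 = 8 * 302231454903657293676544 = 2417851639229258349412352
8^54 = (8^27)^2 = 2417851639229258349412352^2 = 5846006549323611672814739330865132078623730171904

Result: 5846006549323611672814739330865132078623730171904
Multiplications needed: 8 (8 lines after 8^1)

8^54 = 5846006549323611672814739330865132078623730171904. Using exponentiation by squaring, this requires 8 multiplications. The key idea: if the exponent is even, square the half-power; if odd, multiply by the base once.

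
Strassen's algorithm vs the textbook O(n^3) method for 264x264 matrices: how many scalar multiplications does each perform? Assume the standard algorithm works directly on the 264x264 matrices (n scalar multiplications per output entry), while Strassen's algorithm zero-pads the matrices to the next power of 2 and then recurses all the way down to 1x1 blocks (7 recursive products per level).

Matrix multiplication for 264x264 matrices:

Strassen's algorithm requires power-of-2 dimensions. Pad 264x264 to 512x512 (next power of 2).

Standard algorithm: 264^3 = 18399744 multiplications
Strassen's algorithm: 7^(log2(512)) = 7^9 = 40353607 multiplications
Difference: 18399744 - 40353607 = -21953863 (Strassen uses MORE here due to padding overhead — for small or just-over-power-of-2 n, padding can outweigh the per-level savings)

Standard: 18399744 multiplications (264^3). Strassen: 40353607 multiplications (7^9, after padding to 512x512). Strassen reduces 8 recursive multiplications to 7 at each level.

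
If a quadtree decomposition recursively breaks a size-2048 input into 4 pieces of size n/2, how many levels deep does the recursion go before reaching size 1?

For divide and conquer with division factor 2:

Problem sizes at each level:
Level 0: 2048
Level 1: 1024
Level 2: 512
Level 3: 256
Level 4: 128
Level 5: 64
Level 6: 32
Level 7: 16
Level 8: 8
Level 9: 4
Level 10: 2
Level 11: 1

The root is level 0 and the size-1 base case is level 11 (the tree spans levels 0 through 11, i.e. 12 levels counting the root), so the depth is the number of divisions: log_2(2048) = 11

The recursion tree depth is log_2(2048) = 11. At each level, the problem size is divided by 2, so it takes 11 divisions to reduce to a base case of size 1. The algorithm makes 4 recursive calls at each level.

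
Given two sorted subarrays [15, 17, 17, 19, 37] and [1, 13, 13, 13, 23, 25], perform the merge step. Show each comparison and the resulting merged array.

Merging process:

Compare 15 vs 1: take 1 from right. Merged: [1]
Compare 15 vs 13: take 13 from right. Merged: [1, 13]
Compare 15 vs 13: take 13 from right. Merged: [1, 13, 13]
Compare 15 vs 13: take 13 from right. Merged: [1, 13, 13, 13]
Compare 15 vs 23: take 15 from left. Merged: [1, 13, 13, 13, 15]
Compare 17 vs 23: take 17 from left. Merged: [1, 13, 13, 13, 15, 17]
Compare 17 vs 23: take 17 from left. Merged: [1, 13, 13, 13, 15, 17, 17]
Compare 19 vs 23: take 19 from left. Merged: [1, 13, 13, 13, 15, 17, 17, 19]
Compare 37 vs 23: take 23 from right. Merged: [1, 13, 13, 13, 15, 17, 17, 19, 23]
Compare 37 vs 25: take 25 from right. Merged: [1, 13, 13, 13, 15, 17, 17, 19, 23, 25]
Append remaining from left: [37]. Merged: [1, 13, 13, 13, 15, 17, 17, 19, 23, 25, 37]

Final merged array: [1, 13, 13, 13, 15, 17, 17, 19, 23, 25, 37]
Total comparisons: 10

The merged array is [1, 13, 13, 13, 15, 17, 17, 19, 23, 25, 37], requiring 10 comparisons. The merge step runs in O(n) time where n is the total number of elements.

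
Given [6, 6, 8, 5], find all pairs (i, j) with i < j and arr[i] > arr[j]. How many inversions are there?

Finding inversions in [6, 6, 8, 5]:

(0, 3): arr[0]=6 > arr[3]=5
(1, 3): arr[1]=6 > arr[3]=5
(2, 3): arr[2]=8 > arr[3]=5

Total inversions: 3

The array has 3 inversion(s): (0,3), (1,3), (2,3). Each pair (i,j) satisfies i < j and arr[i] > arr[j].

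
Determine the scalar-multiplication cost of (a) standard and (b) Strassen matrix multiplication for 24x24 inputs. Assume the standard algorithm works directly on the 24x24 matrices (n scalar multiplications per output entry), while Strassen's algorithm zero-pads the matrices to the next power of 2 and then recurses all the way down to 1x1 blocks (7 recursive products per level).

Matrix multiplication for 24x24 matrices:

Strassen's algorithm requires power-of-2 dimensions. Pad 24x24 to 32x32 (next power of 2).

Standard algorithm: 24^3 = 13824 multiplications
Strassen's algorithm: 7^(log2(32)) = 7^5 = 16807 multiplications
Difference: 13824 - 16807 = -2983 (Strassen uses MORE here due to padding overhead — for small or just-over-power-of-2 n, padding can outweigh the per-level savings)

Standard: 13824 multiplications (24^3). Strassen: 16807 multiplications (7^5, after padding to 32x32). Strassen reduces 8 recursive multiplications to 7 at each level.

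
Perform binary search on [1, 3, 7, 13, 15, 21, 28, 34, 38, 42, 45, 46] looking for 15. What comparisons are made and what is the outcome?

Binary search for 15 in [1, 3, 7, 13, 15, 21, 28, 34, 38, 42, 45, 46]:

lo=0, hi=11, mid=5, arr[mid]=21 -> 21 > 15, search left half
lo=0, hi=4, mid=2, arr[mid]=7 -> 7 < 15, search right half
lo=3, hi=4, mid=3, arr[mid]=13 -> 13 < 15, search right half
lo=4, hi=4, mid=4, arr[mid]=15 -> Found target at index 4!

Binary search finds 15 at index 4 after 4 comparisons. The search repeatedly halves the search space by comparing with the middle element.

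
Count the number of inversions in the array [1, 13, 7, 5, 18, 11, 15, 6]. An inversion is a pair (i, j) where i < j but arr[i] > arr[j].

Finding inversions in [1, 13, 7, 5, 18, 11, 15, 6]:

(1, 2): arr[1]=13 > arr[2]=7
(1, 3): arr[1]=13 > arr[3]=5
(1, 5): arr[1]=13 > arr[5]=11
(1, 7): arr[1]=13 > arr[7]=6
(2, 3): arr[2]=7 > arr[3]=5
(2, 7): arr[2]=7 > arr[7]=6
(4, 5): arr[4]=18 > arr[5]=11
(4, 6): arr[4]=18 > arr[6]=15
(4, 7): arr[4]=18 > arr[7]=6
(5, 7): arr[5]=11 > arr[7]=6
(6, 7): arr[6]=15 > arr[7]=6

Total inversions: 11

The array has 11 inversion(s): (1,2), (1,3), (1,5), (1,7), (2,3), (2,7), (4,5), (4,6), (4,7), (5,7), (6,7). Each pair (i,j) satisfies i < j and arr[i] > arr[j].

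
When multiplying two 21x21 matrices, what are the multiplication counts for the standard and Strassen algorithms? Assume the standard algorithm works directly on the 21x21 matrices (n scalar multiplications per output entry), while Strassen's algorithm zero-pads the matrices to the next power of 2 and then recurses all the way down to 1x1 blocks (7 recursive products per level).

Matrix multiplication for 21x21 matrices:

Strassen's algorithm requires power-of-2 dimensions. Pad 21x21 to 32x32 (next power of 2).

Standard algorithm: 21^3 = 9261 multiplications
Strassen's algorithm: 7^(log2(32)) = 7^5 = 16807 multiplications
Difference: 9261 - 16807 = -7546 (Strassen uses MORE here due to padding overhead — for small or just-over-power-of-2 n, padding can outweigh the per-level savings)

Standard: 9261 multiplications (21^3). Strassen: 16807 multiplications (7^5, after padding to 32x32). Strassen reduces 8 recursive multiplications to 7 at each level.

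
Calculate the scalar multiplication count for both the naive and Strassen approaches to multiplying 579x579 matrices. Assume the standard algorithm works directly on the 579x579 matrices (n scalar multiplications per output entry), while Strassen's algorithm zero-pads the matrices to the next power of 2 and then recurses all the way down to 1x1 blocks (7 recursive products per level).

Matrix multiplication for 579x579 matrices:

Strassen's algorithm requires power-of-2 dimensions. Pad 579x579 to 1024x1024 (next power of 2).

Standard algorithm: 579^3 = 194104539 multiplications
Strassen's algorithm: 7^(log2(1024)) = 7^10 = 282475249 multiplications
Difference: 194104539 - 282475249 = -88370710 (Strassen uses MORE here due to padding overhead — for small or just-over-power-of-2 n, padding can outweigh the per-level savings)

Standard: 194104539 multiplications (579^3). Strassen: 282475249 multiplications (7^10, after padding to 1024x1024). Strassen reduces 8 recursive multiplications to 7 at each level.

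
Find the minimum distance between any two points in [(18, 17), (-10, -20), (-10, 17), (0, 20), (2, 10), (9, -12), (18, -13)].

Computing all pairwise distances among 7 points:

d((18, 17), (-10, -20)) = 46.4004
d((18, 17), (-10, 17)) = 28.0
d((18, 17), (0, 20)) = 18.2483
d((18, 17), (2, 10)) = 17.4642
d((18, 17), (9, -12)) = 30.3645
d((18, 17), (18, -13)) = 30.0
d((-10, -20), (-10, 17)) = 37.0
d((-10, -20), (0, 20)) = 41.2311
d((-10, -20), (2, 10)) = 32.311
d((-10, -20), (9, -12)) = 20.6155
d((-10, -20), (18, -13)) = 28.8617
d((-10, 17), (0, 20)) = 10.4403
d((-10, 17), (2, 10)) = 13.8924
d((-10, 17), (9, -12)) = 34.6699
d((-10, 17), (18, -13)) = 41.0366
d((0, 20), (2, 10)) = 10.198
d((0, 20), (9, -12)) = 33.2415
d((0, 20), (18, -13)) = 37.5899
d((2, 10), (9, -12)) = 23.0868
d((2, 10), (18, -13)) = 28.0179
d((9, -12), (18, -13)) = 9.0554 <-- minimum

Closest pair: (9, -12) and (18, -13) with distance 9.0554

The closest pair is (9, -12) and (18, -13) with Euclidean distance 9.0554. For 7 points, brute-force pairwise comparison is shown above. For large n, the divide-and-conquer algorithm (sort by x, recurse on halves, check the dividing strip) achieves O(n log n).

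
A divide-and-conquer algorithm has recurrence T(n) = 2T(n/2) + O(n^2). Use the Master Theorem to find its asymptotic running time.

Master Theorem for T(n) = 2T(n/2) + O(n^2):

a = 2, b = 2, c = 2
log_b(a) = log_2(2) = 1.0000

Case 3: c = 2 > log_2(2) = 1.0000
T(n) = O(n^2) = O(n^2)

For T(n) = 2T(n/2) + O(n^2): log_2(2) = 1.0000. This is Case 3 of the Master Theorem (c > log_b(a), work dominated by root), giving O(n^2).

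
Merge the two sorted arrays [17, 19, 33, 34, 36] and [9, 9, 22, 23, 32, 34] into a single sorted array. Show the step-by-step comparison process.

Merging process:

Compare 17 vs 9: take 9 from right. Merged: [9]
Compare 17 vs 9: take 9 from right. Merged: [9, 9]
Compare 17 vs 22: take 17 from left. Merged: [9, 9, 17]
Compare 19 vs 22: take 19 from left. Merged: [9, 9, 17, 19]
Compare 33 vs 22: take 22 from right. Merged: [9, 9, 17, 19, 22]
Compare 33 vs 23: take 23 from right. Merged: [9, 9, 17, 19, 22, 23]
Compare 33 vs 32: take 32 from right. Merged: [9, 9, 17, 19, 22, 23, 32]
Compare 33 vs 34: take 33 from left. Merged: [9, 9, 17, 19, 22, 23, 32, 33]
Compare 34 vs 34: take 34 from left. Merged: [9, 9, 17, 19, 22, 23, 32, 33, 34]
Compare 36 vs 34: take 34 from right. Merged: [9, 9, 17, 19, 22, 23, 32, 33, 34, 34]
Append remaining from left: [36]. Merged: [9, 9, 17, 19, 22, 23, 32, 33, 34, 34, 36]

Final merged array: [9, 9, 17, 19, 22, 23, 32, 33, 34, 34, 36]
Total comparisons: 10

The merged array is [9, 9, 17, 19, 22, 23, 32, 33, 34, 34, 36], requiring 10 comparisons. The merge step runs in O(n) time where n is the total number of elements.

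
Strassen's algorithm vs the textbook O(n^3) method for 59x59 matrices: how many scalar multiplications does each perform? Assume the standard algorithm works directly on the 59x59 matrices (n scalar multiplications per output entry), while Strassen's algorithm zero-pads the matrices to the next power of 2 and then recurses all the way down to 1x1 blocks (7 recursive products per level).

Matrix multiplication for 59x59 matrices:

Strassen's algorithm requires power-of-2 dimensions. Pad 59x59 to 64x64 (next power of 2).

Standard algorithm: 59^3 = 205379 multiplications
Strassen's algorithm: 7^(log2(64)) = 7^6 = 117649 multiplications
Savings: 205379 - 117649 = 87730 multiplications

Standard: 205379 multiplications (59^3). Strassen: 117649 multiplications (7^6, after padding to 64x64). Strassen reduces 8 recursive multiplications to 7 at each level.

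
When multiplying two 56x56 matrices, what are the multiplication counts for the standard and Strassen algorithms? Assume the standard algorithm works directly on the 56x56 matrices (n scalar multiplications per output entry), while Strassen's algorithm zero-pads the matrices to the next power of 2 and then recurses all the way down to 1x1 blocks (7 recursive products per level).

Matrix multiplication for 56x56 matrices:

Strassen's algorithm requires power-of-2 dimensions. Pad 56x56 to 64x64 (next power of 2).

Standard algorithm: 56^3 = 175616 multiplications
Strassen's algorithm: 7^(log2(64)) = 7^6 = 117649 multiplications
Savings: 175616 - 117649 = 57967 multiplications

Standard: 175616 multiplications (56^3). Strassen: 117649 multiplications (7^6, after padding to 64x64). Strassen reduces 8 recursive multiplications to 7 at each level.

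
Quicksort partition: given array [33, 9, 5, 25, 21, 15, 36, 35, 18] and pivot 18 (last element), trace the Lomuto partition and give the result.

Lomuto partition with pivot = 18:

Initial array: [33, 9, 5, 25, 21, 15, 36, 35, 18]

arr[0]=33 > 18: no swap
arr[1]=9 <= 18: swap with position 0, array becomes [9, 33, 5, 25, 21, 15, 36, 35, 18]
arr[2]=5 <= 18: swap with position 1, array becomes [9, 5, 33, 25, 21, 15, 36, 35, 18]
arr[3]=25 > 18: no swap
arr[4]=21 > 18: no swap
arr[5]=15 <= 18: swap with position 2, array becomes [9, 5, 15, 25, 21, 33, 36, 35, 18]
arr[6]=36 > 18: no swap
arr[7]=35 > 18: no swap

Place pivot at position 3: [9, 5, 15, 18, 21, 33, 36, 35, 25]
Pivot position: 3

After partitioning with pivot 18, the array becomes [9, 5, 15, 18, 21, 33, 36, 35, 25]. The pivot is placed at index 3. All elements to the left of the pivot are <= 18, and all elements to the right are > 18.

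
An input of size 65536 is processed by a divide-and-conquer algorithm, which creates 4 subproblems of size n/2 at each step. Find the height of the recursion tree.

For divide and conquer with division factor 2:

Problem sizes at each level:
Level 0: 65536
Level 1: 32768
Level 2: 16384
Level 3: 8192
Level 4: 4096
Level 5: 2048
Level 6: 1024
Level 7: 512
Level 8: 256
Level 9: 128
Level 10: 64
Level 11: 32
Level 12: 16
Level 13: 8
Level 14: 4
Level 15: 2
Level 16: 1

The root is level 0 and the size-1 base case is level 16 (the tree spans levels 0 through 16, i.e. 17 levels counting the root), so the depth is the number of divisions: log_2(65536) = 16

The recursion tree depth is log_2(65536) = 16. At each level, the problem size is divided by 2, so it takes 16 divisions to reduce to a base case of size 1. The algorithm makes 4 recursive calls at each level.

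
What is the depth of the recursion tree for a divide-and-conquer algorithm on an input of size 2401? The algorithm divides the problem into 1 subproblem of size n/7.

For divide and conquer with division factor 7:

Problem sizes at each level:
Level 0: 2401
Level 1: 343
Level 2: 49
Level 3: 7
Level 4: 1

The root is level 0 and the size-1 base case is level 4 (the tree spans levels 0 through 4, i.e. 5 levels counting the root), so the depth is the number of divisions: log_7(2401) = 4

The recursion tree depth is log_7(2401) = 4. At each level, the problem size is divided by 7, so it takes 4 divisions to reduce to a base case of size 1. The algorithm makes 1 recursive call at each level.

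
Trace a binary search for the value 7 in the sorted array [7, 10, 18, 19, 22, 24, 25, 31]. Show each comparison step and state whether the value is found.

Binary search for 7 in [7, 10, 18, 19, 22, 24, 25, 31]:

lo=0, hi=7, mid=3, arr[mid]=19 -> 19 > 7, search left half
lo=0, hi=2, mid=1, arr[mid]=10 -> 10 > 7, search left half
lo=0, hi=0, mid=0, arr[mid]=7 -> Found target at index 0!

Binary search finds 7 at index 0 after 3 comparisons. The search repeatedly halves the search space by comparing with the middle element.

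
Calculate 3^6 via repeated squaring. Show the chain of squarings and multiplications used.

Computing 3^6 by squaring (build up from 3^1; each line after the first costs one multiplication):

3^1 = 3
3^2 = (3^1)^2 = 3^2 = 9
3^3 = 3 * 3^2 = 3 * 9 = 27
3^6 = (3^3)^2 = 27^2 = 729

Result: 729
Multiplications needed: 3 (3 lines after 3^1)

3^6 = 729. Using exponentiation by squaring, this requires 3 multiplications. The key idea: if the exponent is even, square the half-power; if odd, multiply by the base once.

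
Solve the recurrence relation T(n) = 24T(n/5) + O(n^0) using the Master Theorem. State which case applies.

Master Theorem for T(n) = 24T(n/5) + O(n^0):

a = 24, b = 5, c = 0
log_b(a) = log_5(24) = 1.9746

Case 1: c = 0 < log_5(24) = 1.9746
T(n) = O(n^(log_5 24))

For T(n) = 24T(n/5) + O(n^0): log_5(24) = 1.9746. This is Case 1 of the Master Theorem (c < log_b(a), work dominated by leaves), giving O(n^(log_5 24)).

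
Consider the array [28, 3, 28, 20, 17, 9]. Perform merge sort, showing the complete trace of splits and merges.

Merge sort trace:

Split: [28, 3, 28, 20, 17, 9] -> [28, 3, 28] and [20, 17, 9]
  Split: [28, 3, 28] -> [28] and [3, 28]
    Split: [3, 28] -> [3] and [28]
    Merge: [3] + [28] -> [3, 28]
  Merge: [28] + [3, 28] -> [3, 28, 28]
  Split: [20, 17, 9] -> [20] and [17, 9]
    Split: [17, 9] -> [17] and [9]
    Merge: [17] + [9] -> [9, 17]
  Merge: [20] + [9, 17] -> [9, 17, 20]
Merge: [3, 28, 28] + [9, 17, 20] -> [3, 9, 17, 20, 28, 28]

Final sorted array: [3, 9, 17, 20, 28, 28]

The merge sort proceeds by recursively splitting the array and merging sorted halves.
After all merges, the sorted array is [3, 9, 17, 20, 28, 28].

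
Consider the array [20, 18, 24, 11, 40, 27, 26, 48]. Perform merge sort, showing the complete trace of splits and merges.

Merge sort trace:

Split: [20, 18, 24, 11, 40, 27, 26, 48] -> [20, 18, 24, 11] and [40, 27, 26, 48]
  Split: [20, 18, 24, 11] -> [20, 18] and [24, 11]
    Split: [20, 18] -> [20] and [18]
    Merge: [20] + [18] -> [18, 20]
    Split: [24, 11] -> [24] and [11]
    Merge: [24] + [11] -> [11, 24]
  Merge: [18, 20] + [11, 24] -> [11, 18, 20, 24]
  Split: [40, 27, 26, 48] -> [40, 27] and [26, 48]
    Split: [40, 27] -> [40] and [27]
    Merge: [40] + [27] -> [27, 40]
    Split: [26, 48] -> [26] and [48]
    Merge: [26] + [48] -> [26, 48]
  Merge: [27, 40] + [26, 48] -> [26, 27, 40, 48]
Merge: [11, 18, 20, 24] + [26, 27, 40, 48] -> [11, 18, 20, 24, 26, 27, 40, 48]

Final sorted array: [11, 18, 20, 24, 26, 27, 40, 48]

The merge sort proceeds by recursively splitting the array and merging sorted halves.
After all merges, the sorted array is [11, 18, 20, 24, 26, 27, 40, 48].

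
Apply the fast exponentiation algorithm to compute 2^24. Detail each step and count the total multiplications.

Computing 2^24 by squaring (build up from 2^1; each line after the first costs one multiplication):

2^1 = 2
2^2 = (2^1)^2 = 2^2 = 4
2^3 = 2 * 2^2 = 2 * 4 = 8
2^6 = (2^3)^2 = 8^2 = 64
2^12 = (2^6)^2 = 64^2 = 4096
2^24 = (2^12)^2 = 4096^2 = 16777216

Result: 16777216
Multiplications needed: 5 (5 lines after 2^1)

2^24 = 16777216. Using exponentiation by squaring, this requires 5 multiplications. The key idea: if the exponent is even, square the half-power; if odd, multiply by the base once.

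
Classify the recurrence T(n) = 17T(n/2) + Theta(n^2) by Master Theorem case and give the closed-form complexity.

Master Theorem for T(n) = 17T(n/2) + O(n^2):

a = 17, b = 2, c = 2
log_b(a) = log_2(17) = 4.0875

Case 1: c = 2 < log_2(17) = 4.0875
T(n) = O(n^(log_2 17))

For T(n) = 17T(n/2) + O(n^2): log_2(17) = 4.0875. This is Case 1 of the Master Theorem (c < log_b(a), work dominated by leaves), giving O(n^(log_2 17)).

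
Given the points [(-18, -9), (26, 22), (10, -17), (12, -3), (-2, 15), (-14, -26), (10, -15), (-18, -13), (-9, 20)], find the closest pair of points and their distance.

Computing all pairwise distances among 9 points:

d((-18, -9), (26, 22)) = 53.8238
d((-18, -9), (10, -17)) = 29.1204
d((-18, -9), (12, -3)) = 30.5941
d((-18, -9), (-2, 15)) = 28.8444
d((-18, -9), (-14, -26)) = 17.4642
d((-18, -9), (10, -15)) = 28.6356
d((-18, -9), (-18, -13)) = 4.0
d((-18, -9), (-9, 20)) = 30.3645
d((26, 22), (10, -17)) = 42.1545
d((26, 22), (12, -3)) = 28.6531
d((26, 22), (-2, 15)) = 28.8617
d((26, 22), (-14, -26)) = 62.482
d((26, 22), (10, -15)) = 40.3113
d((26, 22), (-18, -13)) = 56.2228
d((26, 22), (-9, 20)) = 35.0571
d((10, -17), (12, -3)) = 14.1421
d((10, -17), (-2, 15)) = 34.176
d((10, -17), (-14, -26)) = 25.632
d((10, -17), (10, -15)) = 2.0 <-- minimum
d((10, -17), (-18, -13)) = 28.2843
d((10, -17), (-9, 20)) = 41.5933
d((12, -3), (-2, 15)) = 22.8035
d((12, -3), (-14, -26)) = 34.7131
d((12, -3), (10, -15)) = 12.1655
d((12, -3), (-18, -13)) = 31.6228
d((12, -3), (-9, 20)) = 31.1448
d((-2, 15), (-14, -26)) = 42.72
d((-2, 15), (10, -15)) = 32.311
d((-2, 15), (-18, -13)) = 32.249
d((-2, 15), (-9, 20)) = 8.6023
d((-14, -26), (10, -15)) = 26.4008
d((-14, -26), (-18, -13)) = 13.6015
d((-14, -26), (-9, 20)) = 46.2709
d((10, -15), (-18, -13)) = 28.0713
d((10, -15), (-9, 20)) = 39.8246
d((-18, -13), (-9, 20)) = 34.2053

Closest pair: (10, -17) and (10, -15) with distance 2.0

The closest pair is (10, -17) and (10, -15) with Euclidean distance 2.0. For 9 points, brute-force pairwise comparison is shown above. For large n, the divide-and-conquer algorithm (sort by x, recurse on halves, check the dividing strip) achieves O(n log n).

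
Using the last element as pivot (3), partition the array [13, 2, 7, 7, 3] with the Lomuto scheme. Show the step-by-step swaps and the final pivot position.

Lomuto partition with pivot = 3:

Initial array: [13, 2, 7, 7, 3]

arr[0]=13 > 3: no swap
arr[1]=2 <= 3: swap with position 0, array becomes [2, 13, 7, 7, 3]
arr[2]=7 > 3: no swap
arr[3]=7 > 3: no swap

Place pivot at position 1: [2, 3, 7, 7, 13]
Pivot position: 1

After partitioning with pivot 3, the array becomes [2, 3, 7, 7, 13]. The pivot is placed at index 1. All elements to the left of the pivot are <= 3, and all elements to the right are > 3.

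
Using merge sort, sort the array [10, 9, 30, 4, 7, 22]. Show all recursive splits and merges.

Merge sort trace:

Split: [10, 9, 30, 4, 7, 22] -> [10, 9, 30] and [4, 7, 22]
  Split: [10, 9, 30] -> [10] and [9, 30]
    Split: [9, 30] -> [9] and [30]
    Merge: [9] + [30] -> [9, 30]
  Merge: [10] + [9, 30] -> [9, 10, 30]
  Split: [4, 7, 22] -> [4] and [7, 22]
    Split: [7, 22] -> [7] and [22]
    Merge: [7] + [22] -> [7, 22]
  Merge: [4] + [7, 22] -> [4, 7, 22]
Merge: [9, 10, 30] + [4, 7, 22] -> [4, 7, 9, 10, 22, 30]

Final sorted array: [4, 7, 9, 10, 22, 30]

The merge sort proceeds by recursively splitting the array and merging sorted halves.
After all merges, the sorted array is [4, 7, 9, 10, 22, 30].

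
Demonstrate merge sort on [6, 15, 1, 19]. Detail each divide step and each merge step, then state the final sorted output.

Merge sort trace:

Split: [6, 15, 1, 19] -> [6, 15] and [1, 19]
  Split: [6, 15] -> [6] and [15]
  Merge: [6] + [15] -> [6, 15]
  Split: [1, 19] -> [1] and [19]
  Merge: [1] + [19] -> [1, 19]
Merge: [6, 15] + [1, 19] -> [1, 6, 15, 19]

Final sorted array: [1, 6, 15, 19]

The merge sort proceeds by recursively splitting the array and merging sorted halves.
After all merges, the sorted array is [1, 6, 15, 19].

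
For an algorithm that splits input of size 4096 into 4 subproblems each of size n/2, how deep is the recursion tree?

For divide and conquer with division factor 2:

Problem sizes at each level:
Level 0: 4096
Level 1: 2048
Level 2: 1024
Level 3: 512
Level 4: 256
Level 5: 128
Level 6: 64
Level 7: 32
Level 8: 16
Level 9: 8
Level 10: 4
Level 11: 2
Level 12: 1

The root is level 0 and the size-1 base case is level 12 (the tree spans levels 0 through 12, i.e. 13 levels counting the root), so the depth is the number of divisions: log_2(4096) = 12

The recursion tree depth is log_2(4096) = 12. At each level, the problem size is divided by 2, so it takes 12 divisions to reduce to a base case of size 1. The algorithm makes 4 recursive calls at each level.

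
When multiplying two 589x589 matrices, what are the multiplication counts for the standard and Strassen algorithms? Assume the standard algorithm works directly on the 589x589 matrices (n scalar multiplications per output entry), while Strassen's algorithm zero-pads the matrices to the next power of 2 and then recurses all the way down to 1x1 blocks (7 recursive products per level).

Matrix multiplication for 589x589 matrices:

Strassen's algorithm requires power-of-2 dimensions. Pad 589x589 to 1024x1024 (next power of 2).

Standard algorithm: 589^3 = 204336469 multiplications
Strassen's algorithm: 7^(log2(1024)) = 7^10 = 282475249 multiplications
Difference: 204336469 - 282475249 = -78138780 (Strassen uses MORE here due to padding overhead — for small or just-over-power-of-2 n, padding can outweigh the per-level savings)

Standard: 204336469 multiplications (589^3). Strassen: 282475249 multiplications (7^10, after padding to 1024x1024). Strassen reduces 8 recursive multiplications to 7 at each level.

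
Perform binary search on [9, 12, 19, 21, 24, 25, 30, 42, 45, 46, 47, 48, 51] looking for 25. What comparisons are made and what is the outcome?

Binary search for 25 in [9, 12, 19, 21, 24, 25, 30, 42, 45, 46, 47, 48, 51]:

lo=0, hi=12, mid=6, arr[mid]=30 -> 30 > 25, search left half
lo=0, hi=5, mid=2, arr[mid]=19 -> 19 < 25, search right half
lo=3, hi=5, mid=4, arr[mid]=24 -> 24 < 25, search right half
lo=5, hi=5, mid=5, arr[mid]=25 -> Found target at index 5!

Binary search finds 25 at index 5 after 4 comparisons. The search repeatedly halves the search space by comparing with the middle element.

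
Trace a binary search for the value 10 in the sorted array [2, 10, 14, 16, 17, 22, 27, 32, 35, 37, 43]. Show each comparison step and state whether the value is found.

Binary search for 10 in [2, 10, 14, 16, 17, 22, 27, 32, 35, 37, 43]:

lo=0, hi=10, mid=5, arr[mid]=22 -> 22 > 10, search left half
lo=0, hi=4, mid=2, arr[mid]=14 -> 14 > 10, search left half
lo=0, hi=1, mid=0, arr[mid]=2 -> 2 < 10, search right half
lo=1, hi=1, mid=1, arr[mid]=10 -> Found target at index 1!

Binary search finds 10 at index 1 after 4 comparisons. The search repeatedly halves the search space by comparing with the middle element.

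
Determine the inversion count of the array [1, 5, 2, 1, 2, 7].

Finding inversions in [1, 5, 2, 1, 2, 7]:

(1, 2): arr[1]=5 > arr[2]=2
(1, 3): arr[1]=5 > arr[3]=1
(1, 4): arr[1]=5 > arr[4]=2
(2, 3): arr[2]=2 > arr[3]=1

Total inversions: 4

The array has 4 inversion(s): (1,2), (1,3), (1,4), (2,3). Each pair (i,j) satisfies i < j and arr[i] > arr[j].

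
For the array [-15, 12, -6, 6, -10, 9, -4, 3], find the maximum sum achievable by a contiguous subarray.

Using Kadane's algorithm on [-15, 12, -6, 6, -10, 9, -4, 3]:

Scanning through the array:
Position 1 (value 12): max_ending_here = 12, max_so_far = 12
Position 2 (value -6): max_ending_here = 6, max_so_far = 12
Position 3 (value 6): max_ending_here = 12, max_so_far = 12
Position 4 (value -10): max_ending_here = 2, max_so_far = 12
Position 5 (value 9): max_ending_here = 11, max_so_far = 12
Position 6 (value -4): max_ending_here = 7, max_so_far = 12
Position 7 (value 3): max_ending_here = 10, max_so_far = 12

Maximum subarray: [12]
Maximum sum: 12

The maximum subarray is [12] with sum 12. This subarray runs from index 1 to index 1.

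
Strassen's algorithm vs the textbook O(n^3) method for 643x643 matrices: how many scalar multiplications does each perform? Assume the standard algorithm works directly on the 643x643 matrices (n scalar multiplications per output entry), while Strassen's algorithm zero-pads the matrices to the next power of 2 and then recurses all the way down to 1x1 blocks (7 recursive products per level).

Matrix multiplication for 643x643 matrices:

Strassen's algorithm requires power-of-2 dimensions. Pad 643x643 to 1024x1024 (next power of 2).

Standard algorithm: 643^3 = 265847707 multiplications
Strassen's algorithm: 7^(log2(1024)) = 7^10 = 282475249 multiplications
Difference: 265847707 - 282475249 = -16627542 (Strassen uses MORE here due to padding overhead — for small or just-over-power-of-2 n, padding can outweigh the per-level savings)

Standard: 265847707 multiplications (643^3). Strassen: 282475249 multiplications (7^10, after padding to 1024x1024). Strassen reduces 8 recursive multiplications to 7 at each level.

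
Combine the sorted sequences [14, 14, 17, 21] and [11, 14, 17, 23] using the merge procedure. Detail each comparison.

Merging process:

Compare 14 vs 11: take 11 from right. Merged: [11]
Compare 14 vs 14: take 14 from left. Merged: [11, 14]
Compare 14 vs 14: take 14 from left. Merged: [11, 14, 14]
Compare 17 vs 14: take 14 from right. Merged: [11, 14, 14, 14]
Compare 17 vs 17: take 17 from left. Merged: [11, 14, 14, 14, 17]
Compare 21 vs 17: take 17 from right. Merged: [11, 14, 14, 14, 17, 17]
Compare 21 vs 23: take 21 from left. Merged: [11, 14, 14, 14, 17, 17, 21]
Append remaining from right: [23]. Merged: [11, 14, 14, 14, 17, 17, 21, 23]

Final merged array: [11, 14, 14, 14, 17, 17, 21, 23]
Total comparisons: 7

The merged array is [11, 14, 14, 14, 17, 17, 21, 23], requiring 7 comparisons. The merge step runs in O(n) time where n is the total number of elements.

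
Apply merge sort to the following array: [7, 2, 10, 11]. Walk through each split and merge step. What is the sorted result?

Merge sort trace:

Split: [7, 2, 10, 11] -> [7, 2] and [10, 11]
  Split: [7, 2] -> [7] and [2]
  Merge: [7] + [2] -> [2, 7]
  Split: [10, 11] -> [10] and [11]
  Merge: [10] + [11] -> [10, 11]
Merge: [2, 7] + [10, 11] -> [2, 7, 10, 11]

Final sorted array: [2, 7, 10, 11]

The merge sort proceeds by recursively splitting the array and merging sorted halves.
After all merges, the sorted array is [2, 7, 10, 11].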